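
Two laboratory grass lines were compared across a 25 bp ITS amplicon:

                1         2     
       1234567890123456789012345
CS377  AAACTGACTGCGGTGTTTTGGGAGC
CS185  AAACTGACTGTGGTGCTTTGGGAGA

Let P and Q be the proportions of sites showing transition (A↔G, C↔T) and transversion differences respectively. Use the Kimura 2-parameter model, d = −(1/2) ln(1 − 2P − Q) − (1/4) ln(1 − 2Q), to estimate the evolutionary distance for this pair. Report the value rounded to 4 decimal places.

0.1324

Mismatches occur at site 11 (C↔T, transition), site 16 (T↔C, transition), site 25 (C↔A, transversion).
Of the 3 differences, 2 transitions and 1 transversion over 25 sites: P = 2/25 = 0.080000, Q = 1/25 = 0.040000.
d = −0.5·ln(0.800000) − 0.25·ln(0.920000) = −0.5·(-0.223144) − 0.25·(-0.083382) = 0.1324.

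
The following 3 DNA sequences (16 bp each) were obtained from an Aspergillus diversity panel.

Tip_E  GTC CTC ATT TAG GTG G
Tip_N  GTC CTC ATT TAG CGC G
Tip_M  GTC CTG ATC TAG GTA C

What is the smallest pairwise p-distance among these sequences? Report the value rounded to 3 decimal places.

0.188

Pairwise Hamming distances:
  Tip_E vs Tip_N: 3
  Tip_E vs Tip_M: 4
  Tip_N vs Tip_M: 6
The smallest is 3 mismatches, between Tip_E and Tip_N; p = 3/16 = 0.188.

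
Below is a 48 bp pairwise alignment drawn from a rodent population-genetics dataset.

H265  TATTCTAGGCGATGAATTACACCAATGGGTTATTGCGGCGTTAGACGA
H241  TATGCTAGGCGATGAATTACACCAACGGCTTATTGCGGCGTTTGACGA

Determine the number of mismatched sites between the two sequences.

4

Mismatches occur at site 4 (T/G), site 26 (T/C), site 29 (G/C), site 43 (A/T).
That gives 4 mismatches out of 48 aligned sites, so the Hamming distance is 4.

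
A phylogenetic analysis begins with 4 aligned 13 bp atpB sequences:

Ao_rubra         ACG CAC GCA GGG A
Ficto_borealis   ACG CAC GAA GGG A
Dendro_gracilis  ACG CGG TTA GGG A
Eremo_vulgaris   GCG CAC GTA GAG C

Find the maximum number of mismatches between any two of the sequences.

6

Pairwise Hamming distances:
  Ao_rubra vs Ficto_borealis: 1
  Ao_rubra vs Dendro_gracilis: 4
  Ao_rubra vs Eremo_vulgaris: 4
  Ficto_borealis vs Dendro_gracilis: 4
  Ficto_borealis vs Eremo_vulgaris: 4
  Dendro_gracilis vs Eremo_vulgaris: 6
The largest is 6, between Dendro_gracilis and Eremo_vulgaris.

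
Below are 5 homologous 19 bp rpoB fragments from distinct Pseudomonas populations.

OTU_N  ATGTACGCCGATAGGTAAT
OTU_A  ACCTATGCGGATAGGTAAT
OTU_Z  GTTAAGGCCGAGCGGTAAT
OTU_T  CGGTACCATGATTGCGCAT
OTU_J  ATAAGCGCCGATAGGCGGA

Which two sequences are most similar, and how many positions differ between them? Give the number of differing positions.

Pairwise Hamming distances:
  OTU_N vs OTU_A: 4
  OTU_N vs OTU_Z: 6
  OTU_N vs OTU_T: 9
  OTU_N vs OTU_J: 7
  OTU_A vs OTU_Z: 8
  OTU_A vs OTU_T: 11
  OTU_A vs OTU_J: 10
  OTU_Z vs OTU_T: 13
  OTU_Z vs OTU_J: 10
  OTU_T vs OTU_J: 14
The smallest is 4, between OTU_N and OTU_A.

4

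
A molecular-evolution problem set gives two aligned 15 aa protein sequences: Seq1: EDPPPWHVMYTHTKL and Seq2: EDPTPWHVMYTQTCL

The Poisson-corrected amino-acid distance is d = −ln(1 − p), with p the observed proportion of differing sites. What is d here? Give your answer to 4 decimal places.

0.2231

The sequences differ at positions 4 (P/T), 12 (H/Q), 14 (K/C).
p = 3/15 = 0.200000.
d = −ln(1 − 0.200000) = −ln(0.800000) = 0.2231.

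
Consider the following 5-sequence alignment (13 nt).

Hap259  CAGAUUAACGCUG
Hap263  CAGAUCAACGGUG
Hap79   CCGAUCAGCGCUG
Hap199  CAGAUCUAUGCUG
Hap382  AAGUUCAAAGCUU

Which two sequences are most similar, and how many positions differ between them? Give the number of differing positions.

Pairwise Hamming distances:
  Hap259 vs Hap263: 2
  Hap259 vs Hap79: 3
  Hap259 vs Hap199: 3
  Hap259 vs Hap382: 5
  Hap263 vs Hap79: 3
  Hap263 vs Hap199: 3
  Hap263 vs Hap382: 5
  Hap79 vs Hap199: 4
  Hap79 vs Hap382: 6
  Hap199 vs Hap382: 5
The smallest is 2, between Hap259 and Hap263.

2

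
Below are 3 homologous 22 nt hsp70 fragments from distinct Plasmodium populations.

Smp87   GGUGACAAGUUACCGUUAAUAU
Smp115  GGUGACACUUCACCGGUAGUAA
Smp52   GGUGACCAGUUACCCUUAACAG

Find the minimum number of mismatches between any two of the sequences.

Pairwise Hamming distances:
  Smp87 vs Smp115: 6
  Smp87 vs Smp52: 4
  Smp115 vs Smp52: 9
The smallest is 4, between Smp87 and Smp52.

4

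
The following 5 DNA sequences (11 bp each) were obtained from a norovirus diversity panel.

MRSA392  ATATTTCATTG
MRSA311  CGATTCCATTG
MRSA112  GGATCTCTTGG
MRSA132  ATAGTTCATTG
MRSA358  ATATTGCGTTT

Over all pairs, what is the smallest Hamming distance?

1

Pairwise Hamming distances:
  MRSA392 vs MRSA311: 3
  MRSA392 vs MRSA112: 5
  MRSA392 vs MRSA132: 1
  MRSA392 vs MRSA358: 3
  MRSA311 vs MRSA112: 5
  MRSA311 vs MRSA132: 4
  MRSA311 vs MRSA358: 5
  MRSA112 vs MRSA132: 6
  MRSA112 vs MRSA358: 7
  MRSA132 vs MRSA358: 4
The smallest is 1, between MRSA392 and MRSA132.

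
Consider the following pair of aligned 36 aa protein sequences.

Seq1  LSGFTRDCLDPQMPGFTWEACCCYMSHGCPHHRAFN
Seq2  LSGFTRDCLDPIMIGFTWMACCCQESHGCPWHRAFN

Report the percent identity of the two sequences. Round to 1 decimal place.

83.3%

The sequences differ at positions 12 (Q/I), 14 (P/I), 19 (E/M), 24 (Y/Q), 25 (M/E), 31 (H/W).
30 of the 36 sites match, so the percent identity is 30/36 × 100 = 83.3%.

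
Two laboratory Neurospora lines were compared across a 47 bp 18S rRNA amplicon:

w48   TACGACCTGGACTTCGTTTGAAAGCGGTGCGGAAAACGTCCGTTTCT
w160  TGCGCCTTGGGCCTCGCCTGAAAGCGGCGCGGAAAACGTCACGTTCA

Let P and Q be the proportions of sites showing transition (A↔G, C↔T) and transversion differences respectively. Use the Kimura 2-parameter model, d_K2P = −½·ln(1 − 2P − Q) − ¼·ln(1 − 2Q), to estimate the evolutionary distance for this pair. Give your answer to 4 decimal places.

0.3188

Differing sites — 2:A/G (Ti); 5:A/C (Tv); 7:C/T (Ti); 11:A/G (Ti); 13:T/C (Ti); 17:T/C (Ti); 18:T/C (Ti); 28:T/C (Ti); 41:C/A (Tv); 42:G/C (Tv); 43:T/G (Tv); 47:T/A (Tv).
Of the 12 differences, 7 transitions and 5 transversions over 47 sites: P = 7/47 = 0.148936, Q = 5/47 = 0.106383.
d = −0.5·ln(0.595745) − 0.25·ln(0.787234) = −0.5·(-0.517943) − 0.25·(-0.239230) = 0.3188.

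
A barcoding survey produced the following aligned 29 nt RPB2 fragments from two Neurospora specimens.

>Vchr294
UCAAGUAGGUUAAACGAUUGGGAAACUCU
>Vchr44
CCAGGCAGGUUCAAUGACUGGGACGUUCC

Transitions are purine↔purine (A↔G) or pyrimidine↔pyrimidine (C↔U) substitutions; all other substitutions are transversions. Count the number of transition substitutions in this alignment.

8

The sequences differ at positions 1 (U/C, transition), 4 (A/G, transition), 6 (U/C, transition), 12 (A/C, transversion), 15 (C/U, transition), 18 (U/C, transition), 24 (A/C, transversion), 25 (A/G, transition), 26 (C/U, transition), 29 (U/C, transition).
Of the 10 differences, 8 transitions and 2 transversions, so the answer is 8.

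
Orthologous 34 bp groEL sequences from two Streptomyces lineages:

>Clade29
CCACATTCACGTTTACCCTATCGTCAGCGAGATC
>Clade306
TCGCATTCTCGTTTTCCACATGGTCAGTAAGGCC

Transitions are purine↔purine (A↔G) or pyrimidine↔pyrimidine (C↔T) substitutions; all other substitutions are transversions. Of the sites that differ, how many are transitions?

7

The sequences differ at positions 1 (C/T, transition), 3 (A/G, transition), 9 (A/T, transversion), 15 (A/T, transversion), 18 (C/A, transversion), 19 (T/C, transition), 22 (C/G, transversion), 28 (C/T, transition), 29 (G/A, transition), 32 (A/G, transition), 33 (T/C, transition).
Of the 11 differences, 7 transitions and 4 transversions, so the answer is 7.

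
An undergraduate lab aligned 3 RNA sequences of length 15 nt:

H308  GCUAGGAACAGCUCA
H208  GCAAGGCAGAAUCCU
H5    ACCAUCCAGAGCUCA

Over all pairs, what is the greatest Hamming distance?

Pairwise Hamming distances:
  H308 vs H208: 7
  H308 vs H5: 6
  H208 vs H5: 8
The largest is 8, between H208 and H5.

8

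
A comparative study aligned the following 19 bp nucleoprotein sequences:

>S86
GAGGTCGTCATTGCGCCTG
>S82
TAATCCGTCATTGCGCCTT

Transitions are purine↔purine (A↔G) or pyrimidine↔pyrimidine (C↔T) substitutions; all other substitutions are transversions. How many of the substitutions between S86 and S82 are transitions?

2

The sequences differ at positions 1 (G/T, transversion), 3 (G/A, transition), 4 (G/T, transversion), 5 (T/C, transition), 19 (G/T, transversion).
Of the 5 differences, 2 transitions and 3 transversions, so the answer is 2.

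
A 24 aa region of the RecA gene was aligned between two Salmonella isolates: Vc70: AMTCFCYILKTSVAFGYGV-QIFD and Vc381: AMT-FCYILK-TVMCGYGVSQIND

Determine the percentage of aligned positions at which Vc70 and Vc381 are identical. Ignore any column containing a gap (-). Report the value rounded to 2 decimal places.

Excluding the 3 gap columns leaves 21 comparable sites.
The sequences differ at positions 12 (S/T), 14 (A/M), 15 (F/C), 23 (F/N).
17 of the 21 comparable sites match, so the percent identity is 17/21 × 100 = 80.95%.

80.95%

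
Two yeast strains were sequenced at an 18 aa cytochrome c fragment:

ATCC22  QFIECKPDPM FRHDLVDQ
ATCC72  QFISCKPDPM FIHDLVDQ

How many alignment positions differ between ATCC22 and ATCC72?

2

The sequences differ at positions 4 (E/S), 12 (R/I).
That gives 2 mismatches out of 18 aligned sites, so the Hamming distance is 2.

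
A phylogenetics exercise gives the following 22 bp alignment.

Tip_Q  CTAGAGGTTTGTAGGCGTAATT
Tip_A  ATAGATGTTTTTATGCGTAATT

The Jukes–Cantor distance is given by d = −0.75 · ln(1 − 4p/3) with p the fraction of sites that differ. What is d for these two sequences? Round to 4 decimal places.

0.2082

Mismatches occur at site 1 (C/A), site 6 (G/T), site 11 (G/T), site 14 (G/T).
p = 4/22 = 0.181818.
d = −0.75 · ln(1 − (4/3)·0.181818) = −0.75 · ln(0.757576) = −0.75 · (-0.277631) = 0.2082.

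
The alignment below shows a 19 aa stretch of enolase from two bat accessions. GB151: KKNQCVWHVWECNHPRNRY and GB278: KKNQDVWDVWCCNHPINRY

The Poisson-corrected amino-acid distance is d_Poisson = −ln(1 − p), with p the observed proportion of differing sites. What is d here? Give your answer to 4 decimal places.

Mismatches occur at site 5 (C→D), site 8 (H→D), site 11 (E→C), site 16 (R→I).
p = 4/19 = 0.210526.
d = −ln(1 − 0.210526) = −ln(0.789474) = 0.2364.

0.2364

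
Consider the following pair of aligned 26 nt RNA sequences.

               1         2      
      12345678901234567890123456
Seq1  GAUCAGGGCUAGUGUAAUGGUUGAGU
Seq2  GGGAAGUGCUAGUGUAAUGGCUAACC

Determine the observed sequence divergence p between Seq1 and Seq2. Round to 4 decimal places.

0.3077

Differing sites — 2:A/G; 3:U/G; 4:C/A; 7:G/U; 21:U/C; 23:G/A; 25:G/C; 26:U/C.
There are 8 differences over 26 sites, so p = 8/26 = 0.3077.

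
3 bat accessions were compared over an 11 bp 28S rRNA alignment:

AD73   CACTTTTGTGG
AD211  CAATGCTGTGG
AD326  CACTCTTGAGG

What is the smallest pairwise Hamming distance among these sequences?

2

Pairwise Hamming distances:
  AD73 vs AD211: 3
  AD73 vs AD326: 2
  AD211 vs AD326: 4
The smallest is 2, between AD73 and AD326.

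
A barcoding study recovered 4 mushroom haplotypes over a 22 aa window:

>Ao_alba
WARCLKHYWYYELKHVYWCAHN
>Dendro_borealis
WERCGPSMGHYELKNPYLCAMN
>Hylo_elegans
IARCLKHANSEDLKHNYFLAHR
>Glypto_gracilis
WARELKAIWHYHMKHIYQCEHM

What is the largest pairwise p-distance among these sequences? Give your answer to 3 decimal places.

0.727

Pairwise Hamming distances:
  Ao_alba vs Dendro_borealis: 11
  Ao_alba vs Hylo_elegans: 10
  Ao_alba vs Glypto_gracilis: 10
  Dendro_borealis vs Hylo_elegans: 16
  Dendro_borealis vs Glypto_gracilis: 15
  Hylo_elegans vs Glypto_gracilis: 14
The largest is 16 mismatches, between Dendro_borealis and Hylo_elegans; p = 16/22 = 0.727.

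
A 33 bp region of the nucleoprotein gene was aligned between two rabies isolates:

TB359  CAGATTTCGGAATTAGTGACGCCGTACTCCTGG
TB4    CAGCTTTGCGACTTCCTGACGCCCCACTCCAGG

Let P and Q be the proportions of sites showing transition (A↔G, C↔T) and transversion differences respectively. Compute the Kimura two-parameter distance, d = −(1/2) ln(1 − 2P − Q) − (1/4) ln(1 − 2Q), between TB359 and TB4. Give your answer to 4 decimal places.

0.3463

The sequences differ at positions 4 (A/C, transversion), 8 (C/G, transversion), 9 (G/C, transversion), 12 (A/C, transversion), 15 (A/C, transversion), 16 (G/C, transversion), 24 (G/C, transversion), 25 (T/C, transition), 31 (T/A, transversion).
Of the 9 differences, 1 transition and 8 transversions over 33 sites: P = 1/33 = 0.030303, Q = 8/33 = 0.242424.
d = −0.5·ln(0.696970) − 0.25·ln(0.515152) = −0.5·(-0.361013) − 0.25·(-0.663293) = 0.3463.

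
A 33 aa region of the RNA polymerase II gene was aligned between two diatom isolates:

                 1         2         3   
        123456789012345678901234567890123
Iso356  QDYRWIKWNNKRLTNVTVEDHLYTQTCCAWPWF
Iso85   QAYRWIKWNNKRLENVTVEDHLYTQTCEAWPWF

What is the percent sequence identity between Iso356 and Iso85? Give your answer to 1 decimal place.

The sequences differ at positions 2 (D/A), 14 (T/E), 28 (C/E).
30 of the 33 sites match, so the percent identity is 30/33 × 100 = 90.9%.

90.9%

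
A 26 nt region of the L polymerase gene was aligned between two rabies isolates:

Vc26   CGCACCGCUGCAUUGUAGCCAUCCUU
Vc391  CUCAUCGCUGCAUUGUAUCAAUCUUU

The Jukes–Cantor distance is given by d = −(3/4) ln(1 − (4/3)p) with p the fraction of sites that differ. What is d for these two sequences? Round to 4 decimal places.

0.2222

The sequences differ at positions 2 (G/U), 5 (C/U), 18 (G/U), 20 (C/A), 24 (C/U).
p = 5/26 = 0.192308.
d = −0.75 · ln(1 − (4/3)·0.192308) = −0.75 · ln(0.743589) = −0.75 · (-0.296267) = 0.2222.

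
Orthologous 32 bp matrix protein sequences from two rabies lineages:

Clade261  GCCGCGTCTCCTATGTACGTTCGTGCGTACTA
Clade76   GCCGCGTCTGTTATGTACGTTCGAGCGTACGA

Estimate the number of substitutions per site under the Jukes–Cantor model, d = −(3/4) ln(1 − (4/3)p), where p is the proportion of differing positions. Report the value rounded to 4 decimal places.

Mismatches occur at site 10 (C→G), site 11 (C→T), site 24 (T→A), site 31 (T→G).
p = 4/32 = 0.125000.
d = −0.75 · ln(1 − (4/3)·0.125000) = −0.75 · ln(0.833333) = −0.75 · (-0.182322) = 0.1367.

0.1367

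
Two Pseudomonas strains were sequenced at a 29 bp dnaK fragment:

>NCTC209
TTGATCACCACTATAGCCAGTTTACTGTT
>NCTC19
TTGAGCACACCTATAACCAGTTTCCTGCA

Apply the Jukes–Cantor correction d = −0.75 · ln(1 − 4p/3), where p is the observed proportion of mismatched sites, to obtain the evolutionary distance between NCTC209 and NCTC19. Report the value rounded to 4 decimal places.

Differing sites — 5:T/G; 9:C/A; 10:A/C; 16:G/A; 24:A/C; 28:T/C; 29:T/A.
p = 7/29 = 0.241379.
d = −0.75 · ln(1 − (4/3)·0.241379) = −0.75 · ln(0.678161) = −0.75 · (-0.388371) = 0.2913.

0.2913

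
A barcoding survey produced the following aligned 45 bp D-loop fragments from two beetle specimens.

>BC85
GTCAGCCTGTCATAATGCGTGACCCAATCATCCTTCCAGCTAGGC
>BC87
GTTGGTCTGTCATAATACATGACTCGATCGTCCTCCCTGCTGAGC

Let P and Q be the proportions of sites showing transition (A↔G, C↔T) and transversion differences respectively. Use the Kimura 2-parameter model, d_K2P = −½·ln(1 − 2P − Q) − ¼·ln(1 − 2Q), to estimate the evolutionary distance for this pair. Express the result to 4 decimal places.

The sequences differ at positions 3 (C/T, transition), 4 (A/G, transition), 6 (C/T, transition), 17 (G/A, transition), 19 (G/A, transition), 24 (C/T, transition), 26 (A/G, transition), 30 (A/G, transition), 35 (T/C, transition), 38 (A/T, transversion), 42 (A/G, transition), 43 (G/A, transition).
Of the 12 differences, 11 transitions and 1 transversion over 45 sites: P = 11/45 = 0.244444, Q = 1/45 = 0.022222.
d = −0.5·ln(0.488890) − 0.25·ln(0.955556) = −0.5·(-0.715618) − 0.25·(-0.045462) = 0.3692.

0.3692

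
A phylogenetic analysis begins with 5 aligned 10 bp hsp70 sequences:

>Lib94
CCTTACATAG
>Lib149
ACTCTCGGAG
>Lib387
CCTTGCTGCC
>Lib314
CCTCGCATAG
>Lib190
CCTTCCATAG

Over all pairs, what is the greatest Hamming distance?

Pairwise Hamming distances:
  Lib94 vs Lib149: 5
  Lib94 vs Lib387: 5
  Lib94 vs Lib314: 2
  Lib94 vs Lib190: 1
  Lib149 vs Lib387: 6
  Lib149 vs Lib314: 4
  Lib149 vs Lib190: 5
  Lib387 vs Lib314: 5
  Lib387 vs Lib190: 5
  Lib314 vs Lib190: 2
The largest is 6, between Lib149 and Lib387.

6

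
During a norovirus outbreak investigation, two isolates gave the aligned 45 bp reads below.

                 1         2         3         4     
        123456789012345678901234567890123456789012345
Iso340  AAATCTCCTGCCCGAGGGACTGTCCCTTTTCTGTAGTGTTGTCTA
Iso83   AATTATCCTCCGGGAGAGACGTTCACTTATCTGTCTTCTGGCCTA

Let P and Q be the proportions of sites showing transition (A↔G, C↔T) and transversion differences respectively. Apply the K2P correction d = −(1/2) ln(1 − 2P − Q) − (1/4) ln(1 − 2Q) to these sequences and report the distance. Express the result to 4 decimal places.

0.4528

Differing sites — 3:A/T (Tv); 5:C/A (Tv); 10:G/C (Tv); 12:C/G (Tv); 13:C/G (Tv); 17:G/A (Ti); 21:T/G (Tv); 22:G/T (Tv); 25:C/A (Tv); 29:T/A (Tv); 35:A/C (Tv); 36:G/T (Tv); 38:G/C (Tv); 40:T/G (Tv); 42:T/C (Ti).
Of the 15 differences, 2 transitions and 13 transversions over 45 sites: P = 2/45 = 0.044444, Q = 13/45 = 0.288889.
d = −0.5·ln(0.622223) − 0.25·ln(0.422222) = −0.5·(-0.474457) − 0.25·(-0.862224) = 0.4528.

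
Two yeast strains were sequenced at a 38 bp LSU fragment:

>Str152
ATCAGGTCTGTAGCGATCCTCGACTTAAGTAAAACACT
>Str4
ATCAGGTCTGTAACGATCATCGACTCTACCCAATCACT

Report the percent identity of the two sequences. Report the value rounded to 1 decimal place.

78.9%

The sequences differ at positions 13 (G/A), 19 (C/A), 26 (T/C), 27 (A/T), 29 (G/C), 30 (T/C), 31 (A/C), 34 (A/T).
30 of the 38 sites match, so the percent identity is 30/38 × 100 = 78.9%.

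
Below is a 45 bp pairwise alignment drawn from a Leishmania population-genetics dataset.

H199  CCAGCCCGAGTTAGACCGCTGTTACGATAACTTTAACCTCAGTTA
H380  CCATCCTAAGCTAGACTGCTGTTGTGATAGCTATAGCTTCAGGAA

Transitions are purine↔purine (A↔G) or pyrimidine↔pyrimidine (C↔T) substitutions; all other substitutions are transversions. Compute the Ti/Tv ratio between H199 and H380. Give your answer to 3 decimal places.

2.250

The sequences differ at positions 4 (G/T, transversion), 7 (C/T, transition), 8 (G/A, transition), 11 (T/C, transition), 17 (C/T, transition), 24 (A/G, transition), 25 (C/T, transition), 30 (A/G, transition), 33 (T/A, transversion), 36 (A/G, transition), 38 (C/T, transition), 43 (T/G, transversion), 44 (T/A, transversion).
Of the 13 differences, 9 transitions and 4 transversions, so Ti/Tv = 9/4 = 2.250.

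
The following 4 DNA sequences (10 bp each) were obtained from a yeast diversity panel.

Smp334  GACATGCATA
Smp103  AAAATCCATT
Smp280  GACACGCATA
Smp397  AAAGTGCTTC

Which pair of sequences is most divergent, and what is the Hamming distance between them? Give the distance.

Pairwise Hamming distances:
  Smp334 vs Smp103: 4
  Smp334 vs Smp280: 1
  Smp334 vs Smp397: 5
  Smp103 vs Smp280: 5
  Smp103 vs Smp397: 4
  Smp280 vs Smp397: 6
The largest is 6, between Smp280 and Smp397.

6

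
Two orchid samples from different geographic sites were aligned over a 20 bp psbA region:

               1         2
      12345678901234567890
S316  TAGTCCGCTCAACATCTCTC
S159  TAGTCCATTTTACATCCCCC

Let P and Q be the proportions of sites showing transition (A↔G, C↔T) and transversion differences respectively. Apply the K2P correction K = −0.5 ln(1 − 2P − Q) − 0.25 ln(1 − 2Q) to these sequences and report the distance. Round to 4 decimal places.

Mismatches occur at site 7 (G/A, transition), site 8 (C/T, transition), site 10 (C/T, transition), site 11 (A/T, transversion), site 17 (T/C, transition), site 19 (T/C, transition).
Of the 6 differences, 5 transitions and 1 transversion over 20 sites: P = 5/20 = 0.250000, Q = 1/20 = 0.050000.
d = −0.5·ln(0.450000) − 0.25·ln(0.900000) = −0.5·(-0.798508) − 0.25·(-0.105361) = 0.4256.

0.4256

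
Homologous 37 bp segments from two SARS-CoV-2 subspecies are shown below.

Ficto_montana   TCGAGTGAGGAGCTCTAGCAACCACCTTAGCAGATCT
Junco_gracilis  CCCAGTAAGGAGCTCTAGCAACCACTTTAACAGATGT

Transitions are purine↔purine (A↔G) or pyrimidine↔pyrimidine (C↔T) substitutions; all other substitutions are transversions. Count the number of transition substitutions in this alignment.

4

The sequences differ at positions 1 (T/C, transition), 3 (G/C, transversion), 7 (G/A, transition), 26 (C/T, transition), 30 (G/A, transition), 36 (C/G, transversion).
Of the 6 differences, 4 transitions and 2 transversions, so the answer is 4.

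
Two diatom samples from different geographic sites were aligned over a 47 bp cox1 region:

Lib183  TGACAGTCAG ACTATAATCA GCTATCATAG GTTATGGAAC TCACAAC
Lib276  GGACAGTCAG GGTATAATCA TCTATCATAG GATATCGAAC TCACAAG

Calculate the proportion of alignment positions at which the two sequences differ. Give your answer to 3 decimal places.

0.149

The sequences differ at positions 1 (T/G), 11 (A/G), 12 (C/G), 21 (G/T), 32 (T/A), 36 (G/C), 47 (C/G).
There are 7 differences over 47 sites, so p = 7/47 = 0.149.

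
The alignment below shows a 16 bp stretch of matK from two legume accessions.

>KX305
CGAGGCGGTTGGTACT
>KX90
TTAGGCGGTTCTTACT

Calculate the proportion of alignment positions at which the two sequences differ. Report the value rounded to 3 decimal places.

0.250

The sequences differ at positions 1 (C/T), 2 (G/T), 11 (G/C), 12 (G/T).
There are 4 differences over 16 sites, so p = 4/16 = 0.250.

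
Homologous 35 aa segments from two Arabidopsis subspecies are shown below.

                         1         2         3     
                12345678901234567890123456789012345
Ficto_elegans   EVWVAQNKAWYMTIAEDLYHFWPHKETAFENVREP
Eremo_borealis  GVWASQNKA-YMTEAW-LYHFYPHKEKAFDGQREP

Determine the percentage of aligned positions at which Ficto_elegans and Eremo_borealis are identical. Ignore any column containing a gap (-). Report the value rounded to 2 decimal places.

69.70%

Excluding the 2 gap columns leaves 33 comparable sites.
The sequences differ at positions 1 (E/G), 4 (V/A), 5 (A/S), 14 (I/E), 16 (E/W), 22 (W/Y), 27 (T/K), 30 (E/D), 31 (N/G), 32 (V/Q).
23 of the 33 comparable sites match, so the percent identity is 23/33 × 100 = 69.70%.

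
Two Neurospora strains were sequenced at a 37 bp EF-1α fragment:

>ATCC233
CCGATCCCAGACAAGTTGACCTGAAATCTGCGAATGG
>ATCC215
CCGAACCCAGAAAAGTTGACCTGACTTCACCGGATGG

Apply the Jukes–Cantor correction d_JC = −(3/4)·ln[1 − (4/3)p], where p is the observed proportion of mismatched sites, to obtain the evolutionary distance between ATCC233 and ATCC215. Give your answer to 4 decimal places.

The sequences differ at positions 5 (T/A), 12 (C/A), 25 (A/C), 26 (A/T), 29 (T/A), 30 (G/C), 33 (A/G).
p = 7/37 = 0.189189.
d = −0.75 · ln(1 − (4/3)·0.189189) = −0.75 · ln(0.747748) = −0.75 · (-0.290689) = 0.2180.

0.2180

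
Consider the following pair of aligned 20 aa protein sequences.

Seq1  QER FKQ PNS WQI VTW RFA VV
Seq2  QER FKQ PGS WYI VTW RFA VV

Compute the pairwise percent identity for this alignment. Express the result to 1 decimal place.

90.0%

The sequences differ at positions 8 (N/G), 11 (Q/Y).
18 of the 20 sites match, so the percent identity is 18/20 × 100 = 90.0%.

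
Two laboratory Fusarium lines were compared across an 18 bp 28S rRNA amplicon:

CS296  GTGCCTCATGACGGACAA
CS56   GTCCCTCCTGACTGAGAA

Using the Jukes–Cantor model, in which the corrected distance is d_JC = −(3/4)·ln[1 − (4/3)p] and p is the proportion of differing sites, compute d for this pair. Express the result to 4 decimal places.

0.2635

Mismatches occur at site 3 (G↔C), site 8 (A↔C), site 13 (G↔T), site 16 (C↔G).
p = 4/18 = 0.222222.
d = −0.75 · ln(1 − (4/3)·0.222222) = −0.75 · ln(0.703704) = −0.75 · (-0.351397) = 0.2635.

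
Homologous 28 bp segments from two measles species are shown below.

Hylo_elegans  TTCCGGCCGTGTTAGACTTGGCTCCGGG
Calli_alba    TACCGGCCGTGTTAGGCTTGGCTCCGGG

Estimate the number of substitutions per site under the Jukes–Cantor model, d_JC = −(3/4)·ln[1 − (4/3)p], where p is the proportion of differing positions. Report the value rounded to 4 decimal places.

Mismatches occur at site 2 (T→A), site 16 (A→G).
p = 2/28 = 0.071429.
d = −0.75 · ln(1 − (4/3)·0.071429) = −0.75 · ln(0.904761) = −0.75 · (-0.100084) = 0.0751.

0.0751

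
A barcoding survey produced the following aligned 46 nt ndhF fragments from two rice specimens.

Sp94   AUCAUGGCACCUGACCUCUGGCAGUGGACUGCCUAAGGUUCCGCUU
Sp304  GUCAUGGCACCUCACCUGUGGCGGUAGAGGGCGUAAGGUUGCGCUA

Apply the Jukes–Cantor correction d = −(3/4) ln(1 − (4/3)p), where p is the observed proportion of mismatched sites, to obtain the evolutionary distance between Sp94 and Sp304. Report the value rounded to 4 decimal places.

The sequences differ at positions 1 (A/G), 13 (G/C), 18 (C/G), 23 (A/G), 26 (G/A), 29 (C/G), 30 (U/G), 33 (C/G), 41 (C/G), 46 (U/A).
p = 10/46 = 0.217391.
d = −0.75 · ln(1 − (4/3)·0.217391) = −0.75 · ln(0.710145) = −0.75 · (-0.342286) = 0.2567.

0.2567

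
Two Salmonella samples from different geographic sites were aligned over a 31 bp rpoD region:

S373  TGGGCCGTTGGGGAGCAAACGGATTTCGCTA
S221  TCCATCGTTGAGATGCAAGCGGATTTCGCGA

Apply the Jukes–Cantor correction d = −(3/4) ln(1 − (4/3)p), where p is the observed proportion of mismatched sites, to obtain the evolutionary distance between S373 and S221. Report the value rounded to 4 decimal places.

0.3672

Differing sites — 2:G/C; 3:G/C; 4:G/A; 5:C/T; 11:G/A; 13:G/A; 14:A/T; 19:A/G; 30:T/G.
p = 9/31 = 0.290323.
d = −0.75 · ln(1 − (4/3)·0.290323) = −0.75 · ln(0.612903) = −0.75 · (-0.489549) = 0.3672.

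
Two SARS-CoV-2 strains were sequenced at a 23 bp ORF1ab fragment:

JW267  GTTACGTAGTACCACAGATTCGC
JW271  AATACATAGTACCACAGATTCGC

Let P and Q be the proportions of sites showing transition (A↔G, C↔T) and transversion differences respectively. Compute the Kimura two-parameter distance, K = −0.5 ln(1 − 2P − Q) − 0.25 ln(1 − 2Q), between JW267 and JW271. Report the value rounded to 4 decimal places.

Mismatches occur at site 1 (G→A, transition), site 2 (T→A, transversion), site 6 (G→A, transition).
Of the 3 differences, 2 transitions and 1 transversion over 23 sites: P = 2/23 = 0.086957, Q = 1/23 = 0.043478.
d = −0.5·ln(0.782608) − 0.25·ln(0.913044) = −0.5·(-0.245123) − 0.25·(-0.090971) = 0.1453.

0.1453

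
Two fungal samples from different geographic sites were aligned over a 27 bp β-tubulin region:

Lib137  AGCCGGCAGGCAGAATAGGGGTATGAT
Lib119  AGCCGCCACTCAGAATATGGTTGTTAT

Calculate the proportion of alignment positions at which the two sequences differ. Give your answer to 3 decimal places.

Mismatches occur at site 6 (G/C), site 9 (G/C), site 10 (G/T), site 18 (G/T), site 21 (G/T), site 23 (A/G), site 25 (G/T).
There are 7 differences over 27 sites, so p = 7/27 = 0.259.

0.259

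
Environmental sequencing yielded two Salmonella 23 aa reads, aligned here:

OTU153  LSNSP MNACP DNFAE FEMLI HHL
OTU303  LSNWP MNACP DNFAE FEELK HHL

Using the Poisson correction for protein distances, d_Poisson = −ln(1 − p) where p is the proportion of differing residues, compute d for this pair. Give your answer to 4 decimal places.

The sequences differ at positions 4 (S/W), 18 (M/E), 20 (I/K).
p = 3/23 = 0.130435.
d = −ln(1 − 0.130435) = −ln(0.869565) = 0.1398.

0.1398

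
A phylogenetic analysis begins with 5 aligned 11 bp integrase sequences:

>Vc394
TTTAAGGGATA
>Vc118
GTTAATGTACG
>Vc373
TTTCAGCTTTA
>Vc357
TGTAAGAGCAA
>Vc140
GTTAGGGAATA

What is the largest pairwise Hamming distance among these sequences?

Pairwise Hamming distances:
  Vc394 vs Vc118: 5
  Vc394 vs Vc373: 4
  Vc394 vs Vc357: 4
  Vc394 vs Vc140: 3
  Vc118 vs Vc373: 7
  Vc118 vs Vc357: 8
  Vc118 vs Vc140: 5
  Vc373 vs Vc357: 6
  Vc373 vs Vc140: 6
  Vc357 vs Vc140: 7
The largest is 8, between Vc118 and Vc357.

8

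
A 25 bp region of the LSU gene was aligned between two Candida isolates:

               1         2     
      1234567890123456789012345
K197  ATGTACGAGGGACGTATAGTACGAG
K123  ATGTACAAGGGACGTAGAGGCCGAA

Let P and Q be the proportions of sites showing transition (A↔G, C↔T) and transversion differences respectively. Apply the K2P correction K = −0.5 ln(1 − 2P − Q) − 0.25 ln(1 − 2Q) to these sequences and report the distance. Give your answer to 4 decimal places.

0.2329

The sequences differ at positions 7 (G/A, transition), 17 (T/G, transversion), 20 (T/G, transversion), 21 (A/C, transversion), 25 (G/A, transition).
Of the 5 differences, 2 transitions and 3 transversions over 25 sites: P = 2/25 = 0.080000, Q = 3/25 = 0.120000.
d = −0.5·ln(0.720000) − 0.25·ln(0.760000) = −0.5·(-0.328504) − 0.25·(-0.274437) = 0.2329.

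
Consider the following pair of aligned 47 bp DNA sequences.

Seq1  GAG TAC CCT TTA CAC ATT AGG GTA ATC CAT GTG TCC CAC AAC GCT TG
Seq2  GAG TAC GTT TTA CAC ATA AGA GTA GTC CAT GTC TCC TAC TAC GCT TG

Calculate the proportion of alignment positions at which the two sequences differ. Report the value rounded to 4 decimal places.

0.1702

The sequences differ at positions 7 (C/G), 8 (C/T), 18 (T/A), 21 (G/A), 25 (A/G), 33 (G/C), 37 (C/T), 40 (A/T).
There are 8 differences over 47 sites, so p = 8/47 = 0.1702.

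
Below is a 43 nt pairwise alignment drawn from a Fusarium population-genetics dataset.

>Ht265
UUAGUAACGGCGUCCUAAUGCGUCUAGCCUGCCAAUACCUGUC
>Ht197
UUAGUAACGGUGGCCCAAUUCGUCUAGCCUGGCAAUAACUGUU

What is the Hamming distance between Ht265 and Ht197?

Differing sites — 11:C/U; 13:U/G; 16:U/C; 20:G/U; 32:C/G; 38:C/A; 43:C/U.
That gives 7 mismatches out of 43 aligned sites, so the Hamming distance is 7.

7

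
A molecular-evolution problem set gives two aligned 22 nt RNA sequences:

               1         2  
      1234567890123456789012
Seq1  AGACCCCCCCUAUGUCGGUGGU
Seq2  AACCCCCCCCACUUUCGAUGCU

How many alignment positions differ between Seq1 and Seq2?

7

Differing sites — 2:G/A; 3:A/C; 11:U/A; 12:A/C; 14:G/U; 18:G/A; 21:G/C.
That gives 7 mismatches out of 22 aligned sites, so the Hamming distance is 7.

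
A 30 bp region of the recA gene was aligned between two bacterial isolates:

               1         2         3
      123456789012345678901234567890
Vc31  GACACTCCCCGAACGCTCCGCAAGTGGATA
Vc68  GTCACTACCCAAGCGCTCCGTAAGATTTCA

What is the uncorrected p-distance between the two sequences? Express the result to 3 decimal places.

Differing sites — 2:A/T; 7:C/A; 11:G/A; 13:A/G; 21:C/T; 25:T/A; 26:G/T; 27:G/T; 28:A/T; 29:T/C.
There are 10 differences over 30 sites, so p = 10/30 = 0.333.

0.333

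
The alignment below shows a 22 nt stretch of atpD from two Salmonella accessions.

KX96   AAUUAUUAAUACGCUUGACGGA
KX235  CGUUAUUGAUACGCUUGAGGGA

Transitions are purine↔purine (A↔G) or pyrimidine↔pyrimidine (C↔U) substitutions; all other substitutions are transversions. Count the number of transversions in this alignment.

2

The sequences differ at positions 1 (A/C, transversion), 2 (A/G, transition), 8 (A/G, transition), 19 (C/G, transversion).
Of the 4 differences, 2 transitions and 2 transversions, so the answer is 2.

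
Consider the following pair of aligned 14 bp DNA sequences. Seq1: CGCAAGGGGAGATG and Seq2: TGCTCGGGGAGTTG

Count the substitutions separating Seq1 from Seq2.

Mismatches occur at site 1 (C/T), site 4 (A/T), site 5 (A/C), site 12 (A/T).
That gives 4 mismatches out of 14 aligned sites, so the Hamming distance is 4.

4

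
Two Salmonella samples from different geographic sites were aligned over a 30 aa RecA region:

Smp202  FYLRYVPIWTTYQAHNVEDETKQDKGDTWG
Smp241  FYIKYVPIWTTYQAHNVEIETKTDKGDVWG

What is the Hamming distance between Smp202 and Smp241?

5

Mismatches occur at site 3 (L/I), site 4 (R/K), site 19 (D/I), site 23 (Q/T), site 28 (T/V).
That gives 5 mismatches out of 30 aligned sites, so the Hamming distance is 5.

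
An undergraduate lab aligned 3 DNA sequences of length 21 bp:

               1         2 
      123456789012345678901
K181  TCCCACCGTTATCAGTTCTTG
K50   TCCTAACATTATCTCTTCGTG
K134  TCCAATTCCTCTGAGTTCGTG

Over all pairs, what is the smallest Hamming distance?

Pairwise Hamming distances:
  K181 vs K50: 6
  K181 vs K134: 8
  K50 vs K134: 9
The smallest is 6, between K181 and K50.

6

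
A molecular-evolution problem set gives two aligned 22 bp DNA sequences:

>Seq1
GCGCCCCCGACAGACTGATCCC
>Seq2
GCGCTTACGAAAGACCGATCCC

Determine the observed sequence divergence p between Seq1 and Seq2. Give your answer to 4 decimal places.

The sequences differ at positions 5 (C/T), 6 (C/T), 7 (C/A), 11 (C/A), 16 (T/C).
There are 5 differences over 22 sites, so p = 5/22 = 0.2273.

0.2273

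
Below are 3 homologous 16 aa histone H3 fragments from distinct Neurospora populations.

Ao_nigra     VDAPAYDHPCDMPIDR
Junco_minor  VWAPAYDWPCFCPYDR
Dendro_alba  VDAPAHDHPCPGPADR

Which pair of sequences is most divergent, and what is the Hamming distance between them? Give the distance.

6

Pairwise Hamming distances:
  Ao_nigra vs Junco_minor: 5
  Ao_nigra vs Dendro_alba: 4
  Junco_minor vs Dendro_alba: 6
The largest is 6, between Junco_minor and Dendro_alba.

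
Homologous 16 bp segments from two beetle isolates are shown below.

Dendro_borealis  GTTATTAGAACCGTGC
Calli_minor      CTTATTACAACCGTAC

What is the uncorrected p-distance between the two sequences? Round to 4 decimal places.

Mismatches occur at site 1 (G↔C), site 8 (G↔C), site 15 (G↔A).
There are 3 differences over 16 sites, so p = 3/16 = 0.1875.

0.1875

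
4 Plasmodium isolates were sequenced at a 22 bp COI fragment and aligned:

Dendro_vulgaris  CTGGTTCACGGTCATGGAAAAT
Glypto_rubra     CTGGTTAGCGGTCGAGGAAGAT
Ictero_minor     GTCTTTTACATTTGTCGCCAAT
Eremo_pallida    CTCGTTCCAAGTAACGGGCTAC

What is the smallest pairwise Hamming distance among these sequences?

5

Pairwise Hamming distances:
  Dendro_vulgaris vs Glypto_rubra: 5
  Dendro_vulgaris vs Ictero_minor: 11
  Dendro_vulgaris vs Eremo_pallida: 10
  Glypto_rubra vs Ictero_minor: 13
  Glypto_rubra vs Eremo_pallida: 12
  Ictero_minor vs Eremo_pallida: 13
The smallest is 5, between Dendro_vulgaris and Glypto_rubra.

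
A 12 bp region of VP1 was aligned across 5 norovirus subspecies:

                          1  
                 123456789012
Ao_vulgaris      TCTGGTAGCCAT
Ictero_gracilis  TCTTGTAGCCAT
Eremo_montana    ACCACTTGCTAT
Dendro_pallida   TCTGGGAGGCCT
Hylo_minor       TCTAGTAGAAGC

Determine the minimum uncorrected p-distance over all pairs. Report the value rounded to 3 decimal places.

Pairwise Hamming distances:
  Ao_vulgaris vs Ictero_gracilis: 1
  Ao_vulgaris vs Eremo_montana: 6
  Ao_vulgaris vs Dendro_pallida: 3
  Ao_vulgaris vs Hylo_minor: 5
  Ictero_gracilis vs Eremo_montana: 6
  Ictero_gracilis vs Dendro_pallida: 4
  Ictero_gracilis vs Hylo_minor: 5
  Eremo_montana vs Dendro_pallida: 9
  Eremo_montana vs Hylo_minor: 8
  Dendro_pallida vs Hylo_minor: 6
The smallest is 1 mismatch, between Ao_vulgaris and Ictero_gracilis; p = 1/12 = 0.083.

0.083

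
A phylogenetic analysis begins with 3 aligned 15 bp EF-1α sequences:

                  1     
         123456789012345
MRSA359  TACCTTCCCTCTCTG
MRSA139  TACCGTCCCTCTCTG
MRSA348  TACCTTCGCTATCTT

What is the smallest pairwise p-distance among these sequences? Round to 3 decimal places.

Pairwise Hamming distances:
  MRSA359 vs MRSA139: 1
  MRSA359 vs MRSA348: 3
  MRSA139 vs MRSA348: 4
The smallest is 1 mismatch, between MRSA359 and MRSA139; p = 1/15 = 0.067.

0.067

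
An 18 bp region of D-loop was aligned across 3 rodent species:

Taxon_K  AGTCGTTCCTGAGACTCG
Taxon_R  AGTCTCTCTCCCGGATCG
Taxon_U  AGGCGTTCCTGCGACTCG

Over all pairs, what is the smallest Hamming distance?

Pairwise Hamming distances:
  Taxon_K vs Taxon_R: 8
  Taxon_K vs Taxon_U: 2
  Taxon_R vs Taxon_U: 8
The smallest is 2, between Taxon_K and Taxon_U.

2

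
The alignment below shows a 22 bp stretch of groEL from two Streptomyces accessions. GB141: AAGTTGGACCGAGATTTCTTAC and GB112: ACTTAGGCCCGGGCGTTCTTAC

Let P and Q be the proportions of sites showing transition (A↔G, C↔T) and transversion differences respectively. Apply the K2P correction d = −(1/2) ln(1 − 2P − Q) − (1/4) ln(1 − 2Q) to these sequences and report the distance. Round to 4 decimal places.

The sequences differ at positions 2 (A/C, transversion), 3 (G/T, transversion), 5 (T/A, transversion), 8 (A/C, transversion), 12 (A/G, transition), 14 (A/C, transversion), 15 (T/G, transversion).
Of the 7 differences, 1 transition and 6 transversions over 22 sites: P = 1/22 = 0.045455, Q = 6/22 = 0.272727.
d = −0.5·ln(0.636363) − 0.25·ln(0.454546) = −0.5·(-0.451986) − 0.25·(-0.788456) = 0.4231.

0.4231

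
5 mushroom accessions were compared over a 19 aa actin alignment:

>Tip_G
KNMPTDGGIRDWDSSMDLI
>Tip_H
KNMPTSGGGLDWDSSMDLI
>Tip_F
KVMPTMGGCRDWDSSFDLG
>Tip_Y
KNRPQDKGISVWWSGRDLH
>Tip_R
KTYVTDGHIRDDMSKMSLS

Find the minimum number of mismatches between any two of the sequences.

Pairwise Hamming distances:
  Tip_G vs Tip_H: 3
  Tip_G vs Tip_F: 5
  Tip_G vs Tip_Y: 9
  Tip_G vs Tip_R: 9
  Tip_H vs Tip_F: 6
  Tip_H vs Tip_Y: 11
  Tip_H vs Tip_R: 12
  Tip_F vs Tip_Y: 12
  Tip_F vs Tip_R: 12
  Tip_Y vs Tip_R: 14
The smallest is 3, between Tip_G and Tip_H.

3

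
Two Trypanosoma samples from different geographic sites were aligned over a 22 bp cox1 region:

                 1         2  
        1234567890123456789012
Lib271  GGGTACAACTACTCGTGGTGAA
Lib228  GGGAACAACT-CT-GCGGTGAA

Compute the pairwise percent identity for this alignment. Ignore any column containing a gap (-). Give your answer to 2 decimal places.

90.00%

Excluding the 2 gap columns leaves 20 comparable sites.
Mismatches occur at site 4 (T→A), site 16 (T→C).
18 of the 20 comparable sites match, so the percent identity is 18/20 × 100 = 90.00%.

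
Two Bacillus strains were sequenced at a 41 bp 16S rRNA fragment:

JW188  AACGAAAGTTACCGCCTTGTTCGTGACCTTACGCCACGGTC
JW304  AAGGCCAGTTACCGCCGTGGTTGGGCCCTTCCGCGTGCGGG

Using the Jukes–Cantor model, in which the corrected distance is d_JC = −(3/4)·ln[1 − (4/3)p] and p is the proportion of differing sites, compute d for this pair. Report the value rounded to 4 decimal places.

0.5018

Differing sites — 3:C/G; 5:A/C; 6:A/C; 17:T/G; 20:T/G; 22:C/T; 24:T/G; 26:A/C; 31:A/C; 35:C/G; 36:A/T; 37:C/G; 38:G/C; 40:T/G; 41:C/G.
p = 15/41 = 0.365854.
d = −0.75 · ln(1 − (4/3)·0.365854) = −0.75 · ln(0.512195) = −0.75 · (-0.669050) = 0.5018.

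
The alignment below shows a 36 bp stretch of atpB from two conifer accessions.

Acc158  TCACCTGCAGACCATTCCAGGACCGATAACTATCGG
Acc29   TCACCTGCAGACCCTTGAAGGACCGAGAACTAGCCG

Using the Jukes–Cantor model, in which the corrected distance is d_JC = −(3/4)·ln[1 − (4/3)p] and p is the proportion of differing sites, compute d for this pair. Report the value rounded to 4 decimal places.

Mismatches occur at site 14 (A/C), site 17 (C/G), site 18 (C/A), site 27 (T/G), site 33 (T/G), site 35 (G/C).
p = 6/36 = 0.166667.
d = −0.75 · ln(1 − (4/3)·0.166667) = −0.75 · ln(0.777777) = −0.75 · (-0.251315) = 0.1885.

0.1885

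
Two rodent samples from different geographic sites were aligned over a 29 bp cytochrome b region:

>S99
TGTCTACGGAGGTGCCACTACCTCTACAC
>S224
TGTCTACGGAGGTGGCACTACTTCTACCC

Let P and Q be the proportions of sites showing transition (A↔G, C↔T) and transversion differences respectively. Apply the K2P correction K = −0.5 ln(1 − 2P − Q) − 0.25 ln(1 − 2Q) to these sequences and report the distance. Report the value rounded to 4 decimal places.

Differing sites — 15:C/G (Tv); 22:C/T (Ti); 28:A/C (Tv).
Of the 3 differences, 1 transition and 2 transversions over 29 sites: P = 1/29 = 0.034483, Q = 2/29 = 0.068966.
d = −0.5·ln(0.862068) − 0.25·ln(0.862068) = −0.5·(-0.148421) − 0.25·(-0.148421) = 0.1113.

0.1113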